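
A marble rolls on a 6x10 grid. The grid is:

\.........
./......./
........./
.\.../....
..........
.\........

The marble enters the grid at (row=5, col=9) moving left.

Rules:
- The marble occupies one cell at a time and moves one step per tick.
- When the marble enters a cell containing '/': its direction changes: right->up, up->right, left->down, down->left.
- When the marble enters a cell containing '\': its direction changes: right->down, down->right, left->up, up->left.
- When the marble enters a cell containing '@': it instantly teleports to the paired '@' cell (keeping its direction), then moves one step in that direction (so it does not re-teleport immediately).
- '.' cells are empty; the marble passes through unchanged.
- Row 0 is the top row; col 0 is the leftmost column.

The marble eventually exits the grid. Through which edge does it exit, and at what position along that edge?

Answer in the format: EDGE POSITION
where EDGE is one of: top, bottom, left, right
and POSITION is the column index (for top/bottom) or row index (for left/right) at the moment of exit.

Step 1: enter (5,9), '.' pass, move left to (5,8)
Step 2: enter (5,8), '.' pass, move left to (5,7)
Step 3: enter (5,7), '.' pass, move left to (5,6)
Step 4: enter (5,6), '.' pass, move left to (5,5)
Step 5: enter (5,5), '.' pass, move left to (5,4)
Step 6: enter (5,4), '.' pass, move left to (5,3)
Step 7: enter (5,3), '.' pass, move left to (5,2)
Step 8: enter (5,2), '.' pass, move left to (5,1)
Step 9: enter (5,1), '\' deflects left->up, move up to (4,1)
Step 10: enter (4,1), '.' pass, move up to (3,1)
Step 11: enter (3,1), '\' deflects up->left, move left to (3,0)
Step 12: enter (3,0), '.' pass, move left to (3,-1)
Step 13: at (3,-1) — EXIT via left edge, pos 3

Answer: left 3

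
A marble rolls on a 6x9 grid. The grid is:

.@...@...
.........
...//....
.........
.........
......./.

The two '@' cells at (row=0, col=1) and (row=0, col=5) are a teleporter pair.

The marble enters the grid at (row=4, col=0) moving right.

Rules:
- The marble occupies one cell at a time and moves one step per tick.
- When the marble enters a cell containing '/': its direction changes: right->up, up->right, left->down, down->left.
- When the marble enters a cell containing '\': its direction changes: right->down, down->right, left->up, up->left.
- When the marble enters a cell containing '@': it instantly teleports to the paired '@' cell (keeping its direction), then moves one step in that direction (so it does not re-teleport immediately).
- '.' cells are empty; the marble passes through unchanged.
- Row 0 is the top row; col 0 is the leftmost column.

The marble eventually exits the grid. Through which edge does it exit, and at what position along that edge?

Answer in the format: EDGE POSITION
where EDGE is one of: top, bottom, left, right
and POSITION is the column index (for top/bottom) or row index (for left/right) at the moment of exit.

Step 1: enter (4,0), '.' pass, move right to (4,1)
Step 2: enter (4,1), '.' pass, move right to (4,2)
Step 3: enter (4,2), '.' pass, move right to (4,3)
Step 4: enter (4,3), '.' pass, move right to (4,4)
Step 5: enter (4,4), '.' pass, move right to (4,5)
Step 6: enter (4,5), '.' pass, move right to (4,6)
Step 7: enter (4,6), '.' pass, move right to (4,7)
Step 8: enter (4,7), '.' pass, move right to (4,8)
Step 9: enter (4,8), '.' pass, move right to (4,9)
Step 10: at (4,9) — EXIT via right edge, pos 4

Answer: right 4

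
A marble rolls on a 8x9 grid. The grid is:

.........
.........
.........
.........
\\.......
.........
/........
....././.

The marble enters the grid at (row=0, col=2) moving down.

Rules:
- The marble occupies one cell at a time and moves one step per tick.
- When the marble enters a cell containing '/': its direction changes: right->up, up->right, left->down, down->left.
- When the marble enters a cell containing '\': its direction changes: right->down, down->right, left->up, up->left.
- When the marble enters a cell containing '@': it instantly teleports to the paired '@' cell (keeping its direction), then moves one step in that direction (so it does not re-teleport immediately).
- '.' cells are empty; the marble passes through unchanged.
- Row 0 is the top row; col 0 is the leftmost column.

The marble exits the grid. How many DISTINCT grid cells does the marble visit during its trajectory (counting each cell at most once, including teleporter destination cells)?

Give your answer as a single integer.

Answer: 8

Derivation:
Step 1: enter (0,2), '.' pass, move down to (1,2)
Step 2: enter (1,2), '.' pass, move down to (2,2)
Step 3: enter (2,2), '.' pass, move down to (3,2)
Step 4: enter (3,2), '.' pass, move down to (4,2)
Step 5: enter (4,2), '.' pass, move down to (5,2)
Step 6: enter (5,2), '.' pass, move down to (6,2)
Step 7: enter (6,2), '.' pass, move down to (7,2)
Step 8: enter (7,2), '.' pass, move down to (8,2)
Step 9: at (8,2) — EXIT via bottom edge, pos 2
Distinct cells visited: 8 (path length 8)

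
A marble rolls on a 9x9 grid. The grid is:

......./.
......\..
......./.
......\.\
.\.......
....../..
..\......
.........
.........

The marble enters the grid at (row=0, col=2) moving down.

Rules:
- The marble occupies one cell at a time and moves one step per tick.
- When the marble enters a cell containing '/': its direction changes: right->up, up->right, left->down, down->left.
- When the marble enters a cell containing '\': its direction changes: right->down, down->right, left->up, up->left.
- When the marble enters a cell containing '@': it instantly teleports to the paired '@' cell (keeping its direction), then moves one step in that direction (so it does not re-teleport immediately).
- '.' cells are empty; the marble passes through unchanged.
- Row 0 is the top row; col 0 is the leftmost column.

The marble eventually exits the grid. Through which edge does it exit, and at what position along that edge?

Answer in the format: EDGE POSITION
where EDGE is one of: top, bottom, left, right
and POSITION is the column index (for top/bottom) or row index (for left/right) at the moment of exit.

Answer: right 6

Derivation:
Step 1: enter (0,2), '.' pass, move down to (1,2)
Step 2: enter (1,2), '.' pass, move down to (2,2)
Step 3: enter (2,2), '.' pass, move down to (3,2)
Step 4: enter (3,2), '.' pass, move down to (4,2)
Step 5: enter (4,2), '.' pass, move down to (5,2)
Step 6: enter (5,2), '.' pass, move down to (6,2)
Step 7: enter (6,2), '\' deflects down->right, move right to (6,3)
Step 8: enter (6,3), '.' pass, move right to (6,4)
Step 9: enter (6,4), '.' pass, move right to (6,5)
Step 10: enter (6,5), '.' pass, move right to (6,6)
Step 11: enter (6,6), '.' pass, move right to (6,7)
Step 12: enter (6,7), '.' pass, move right to (6,8)
Step 13: enter (6,8), '.' pass, move right to (6,9)
Step 14: at (6,9) — EXIT via right edge, pos 6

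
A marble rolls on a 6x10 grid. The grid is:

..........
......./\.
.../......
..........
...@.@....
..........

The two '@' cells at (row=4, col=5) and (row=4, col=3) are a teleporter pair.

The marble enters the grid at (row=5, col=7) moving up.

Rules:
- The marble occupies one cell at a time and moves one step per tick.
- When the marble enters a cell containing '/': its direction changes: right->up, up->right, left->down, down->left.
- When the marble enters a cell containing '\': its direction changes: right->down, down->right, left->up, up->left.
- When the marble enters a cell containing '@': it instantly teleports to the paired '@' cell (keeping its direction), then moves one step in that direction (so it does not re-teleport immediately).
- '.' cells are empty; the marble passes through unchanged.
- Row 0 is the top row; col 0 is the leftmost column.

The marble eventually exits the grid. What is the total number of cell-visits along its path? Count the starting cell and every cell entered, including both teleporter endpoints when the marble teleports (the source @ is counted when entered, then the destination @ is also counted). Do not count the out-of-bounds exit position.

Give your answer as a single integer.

Step 1: enter (5,7), '.' pass, move up to (4,7)
Step 2: enter (4,7), '.' pass, move up to (3,7)
Step 3: enter (3,7), '.' pass, move up to (2,7)
Step 4: enter (2,7), '.' pass, move up to (1,7)
Step 5: enter (1,7), '/' deflects up->right, move right to (1,8)
Step 6: enter (1,8), '\' deflects right->down, move down to (2,8)
Step 7: enter (2,8), '.' pass, move down to (3,8)
Step 8: enter (3,8), '.' pass, move down to (4,8)
Step 9: enter (4,8), '.' pass, move down to (5,8)
Step 10: enter (5,8), '.' pass, move down to (6,8)
Step 11: at (6,8) — EXIT via bottom edge, pos 8
Path length (cell visits): 10

Answer: 10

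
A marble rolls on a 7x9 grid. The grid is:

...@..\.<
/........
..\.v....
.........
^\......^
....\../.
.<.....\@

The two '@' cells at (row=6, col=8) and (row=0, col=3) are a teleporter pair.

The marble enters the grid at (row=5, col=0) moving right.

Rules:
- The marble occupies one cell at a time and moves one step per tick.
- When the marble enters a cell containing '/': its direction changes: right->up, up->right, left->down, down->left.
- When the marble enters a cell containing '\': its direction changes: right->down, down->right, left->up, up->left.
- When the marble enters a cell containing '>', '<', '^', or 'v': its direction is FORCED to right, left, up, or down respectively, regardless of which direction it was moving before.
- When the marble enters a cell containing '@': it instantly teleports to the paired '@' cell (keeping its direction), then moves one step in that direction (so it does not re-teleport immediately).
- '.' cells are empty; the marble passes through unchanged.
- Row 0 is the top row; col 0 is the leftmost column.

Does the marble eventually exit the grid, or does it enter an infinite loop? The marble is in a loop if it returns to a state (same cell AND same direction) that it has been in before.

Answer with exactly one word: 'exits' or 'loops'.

Answer: exits

Derivation:
Step 1: enter (5,0), '.' pass, move right to (5,1)
Step 2: enter (5,1), '.' pass, move right to (5,2)
Step 3: enter (5,2), '.' pass, move right to (5,3)
Step 4: enter (5,3), '.' pass, move right to (5,4)
Step 5: enter (5,4), '\' deflects right->down, move down to (6,4)
Step 6: enter (6,4), '.' pass, move down to (7,4)
Step 7: at (7,4) — EXIT via bottom edge, pos 4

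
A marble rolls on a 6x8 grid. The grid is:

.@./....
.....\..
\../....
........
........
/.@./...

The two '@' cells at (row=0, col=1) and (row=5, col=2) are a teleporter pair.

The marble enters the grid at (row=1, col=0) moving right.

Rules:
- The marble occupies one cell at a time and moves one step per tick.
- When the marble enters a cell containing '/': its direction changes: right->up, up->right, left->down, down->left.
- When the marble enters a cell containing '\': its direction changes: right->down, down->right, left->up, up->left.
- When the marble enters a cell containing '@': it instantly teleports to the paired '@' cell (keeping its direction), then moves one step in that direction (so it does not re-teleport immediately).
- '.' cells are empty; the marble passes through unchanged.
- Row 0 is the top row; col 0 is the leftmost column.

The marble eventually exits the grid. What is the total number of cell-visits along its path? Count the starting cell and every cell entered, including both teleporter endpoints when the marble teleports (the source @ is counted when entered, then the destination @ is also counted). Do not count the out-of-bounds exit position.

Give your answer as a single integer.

Answer: 10

Derivation:
Step 1: enter (1,0), '.' pass, move right to (1,1)
Step 2: enter (1,1), '.' pass, move right to (1,2)
Step 3: enter (1,2), '.' pass, move right to (1,3)
Step 4: enter (1,3), '.' pass, move right to (1,4)
Step 5: enter (1,4), '.' pass, move right to (1,5)
Step 6: enter (1,5), '\' deflects right->down, move down to (2,5)
Step 7: enter (2,5), '.' pass, move down to (3,5)
Step 8: enter (3,5), '.' pass, move down to (4,5)
Step 9: enter (4,5), '.' pass, move down to (5,5)
Step 10: enter (5,5), '.' pass, move down to (6,5)
Step 11: at (6,5) — EXIT via bottom edge, pos 5
Path length (cell visits): 10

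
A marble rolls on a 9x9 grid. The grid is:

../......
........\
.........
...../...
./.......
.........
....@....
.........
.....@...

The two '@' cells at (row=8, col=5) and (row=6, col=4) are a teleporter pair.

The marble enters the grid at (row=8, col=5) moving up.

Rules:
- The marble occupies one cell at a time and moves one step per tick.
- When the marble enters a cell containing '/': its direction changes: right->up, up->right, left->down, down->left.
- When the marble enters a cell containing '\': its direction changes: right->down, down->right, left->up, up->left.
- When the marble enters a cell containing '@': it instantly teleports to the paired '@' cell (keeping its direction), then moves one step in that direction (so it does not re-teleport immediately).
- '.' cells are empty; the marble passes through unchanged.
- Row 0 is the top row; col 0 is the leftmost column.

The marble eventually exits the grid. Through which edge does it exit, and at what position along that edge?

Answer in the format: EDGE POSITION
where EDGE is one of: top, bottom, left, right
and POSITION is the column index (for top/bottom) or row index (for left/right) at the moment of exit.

Step 1: enter (8,5), '@' teleport (8,5)->(6,4), also enter (6,4), move up to (5,4)
Step 2: enter (5,4), '.' pass, move up to (4,4)
Step 3: enter (4,4), '.' pass, move up to (3,4)
Step 4: enter (3,4), '.' pass, move up to (2,4)
Step 5: enter (2,4), '.' pass, move up to (1,4)
Step 6: enter (1,4), '.' pass, move up to (0,4)
Step 7: enter (0,4), '.' pass, move up to (-1,4)
Step 8: at (-1,4) — EXIT via top edge, pos 4

Answer: top 4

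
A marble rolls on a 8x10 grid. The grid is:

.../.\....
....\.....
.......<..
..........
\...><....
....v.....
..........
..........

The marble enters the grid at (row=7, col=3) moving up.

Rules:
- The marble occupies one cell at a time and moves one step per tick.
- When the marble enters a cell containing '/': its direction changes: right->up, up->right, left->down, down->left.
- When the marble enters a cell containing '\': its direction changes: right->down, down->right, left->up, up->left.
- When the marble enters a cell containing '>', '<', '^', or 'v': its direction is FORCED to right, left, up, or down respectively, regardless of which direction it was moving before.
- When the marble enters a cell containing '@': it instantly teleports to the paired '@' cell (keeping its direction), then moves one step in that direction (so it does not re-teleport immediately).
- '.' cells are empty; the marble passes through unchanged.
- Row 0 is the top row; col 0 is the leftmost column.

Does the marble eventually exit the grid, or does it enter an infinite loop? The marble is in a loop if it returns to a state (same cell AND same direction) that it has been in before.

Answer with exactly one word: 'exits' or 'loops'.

Answer: loops

Derivation:
Step 1: enter (7,3), '.' pass, move up to (6,3)
Step 2: enter (6,3), '.' pass, move up to (5,3)
Step 3: enter (5,3), '.' pass, move up to (4,3)
Step 4: enter (4,3), '.' pass, move up to (3,3)
Step 5: enter (3,3), '.' pass, move up to (2,3)
Step 6: enter (2,3), '.' pass, move up to (1,3)
Step 7: enter (1,3), '.' pass, move up to (0,3)
Step 8: enter (0,3), '/' deflects up->right, move right to (0,4)
Step 9: enter (0,4), '.' pass, move right to (0,5)
Step 10: enter (0,5), '\' deflects right->down, move down to (1,5)
Step 11: enter (1,5), '.' pass, move down to (2,5)
Step 12: enter (2,5), '.' pass, move down to (3,5)
Step 13: enter (3,5), '.' pass, move down to (4,5)
Step 14: enter (4,5), '<' forces down->left, move left to (4,4)
Step 15: enter (4,4), '>' forces left->right, move right to (4,5)
Step 16: enter (4,5), '<' forces right->left, move left to (4,4)
Step 17: at (4,4) dir=left — LOOP DETECTED (seen before)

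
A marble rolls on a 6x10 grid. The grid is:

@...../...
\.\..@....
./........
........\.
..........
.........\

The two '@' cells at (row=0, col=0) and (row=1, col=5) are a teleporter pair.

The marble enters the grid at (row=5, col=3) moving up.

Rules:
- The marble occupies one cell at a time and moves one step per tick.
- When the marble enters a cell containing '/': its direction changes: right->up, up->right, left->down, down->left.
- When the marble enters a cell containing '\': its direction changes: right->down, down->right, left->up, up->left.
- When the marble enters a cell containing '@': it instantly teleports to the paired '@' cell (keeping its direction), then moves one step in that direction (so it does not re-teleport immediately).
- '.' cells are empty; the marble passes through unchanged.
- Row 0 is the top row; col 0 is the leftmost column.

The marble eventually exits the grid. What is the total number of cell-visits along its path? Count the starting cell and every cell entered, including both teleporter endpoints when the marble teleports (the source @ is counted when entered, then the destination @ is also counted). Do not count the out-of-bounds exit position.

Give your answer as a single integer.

Answer: 6

Derivation:
Step 1: enter (5,3), '.' pass, move up to (4,3)
Step 2: enter (4,3), '.' pass, move up to (3,3)
Step 3: enter (3,3), '.' pass, move up to (2,3)
Step 4: enter (2,3), '.' pass, move up to (1,3)
Step 5: enter (1,3), '.' pass, move up to (0,3)
Step 6: enter (0,3), '.' pass, move up to (-1,3)
Step 7: at (-1,3) — EXIT via top edge, pos 3
Path length (cell visits): 6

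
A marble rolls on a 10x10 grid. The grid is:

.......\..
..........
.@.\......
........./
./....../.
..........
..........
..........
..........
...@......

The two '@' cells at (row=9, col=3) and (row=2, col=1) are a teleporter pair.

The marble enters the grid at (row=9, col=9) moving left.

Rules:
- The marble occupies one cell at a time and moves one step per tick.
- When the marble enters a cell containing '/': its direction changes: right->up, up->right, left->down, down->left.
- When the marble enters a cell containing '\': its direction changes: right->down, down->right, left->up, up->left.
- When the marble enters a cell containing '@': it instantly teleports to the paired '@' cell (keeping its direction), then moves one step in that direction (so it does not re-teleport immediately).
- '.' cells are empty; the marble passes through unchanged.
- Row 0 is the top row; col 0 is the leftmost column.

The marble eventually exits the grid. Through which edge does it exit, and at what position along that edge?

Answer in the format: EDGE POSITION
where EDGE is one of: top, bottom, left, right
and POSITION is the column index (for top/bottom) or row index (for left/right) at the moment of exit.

Answer: left 2

Derivation:
Step 1: enter (9,9), '.' pass, move left to (9,8)
Step 2: enter (9,8), '.' pass, move left to (9,7)
Step 3: enter (9,7), '.' pass, move left to (9,6)
Step 4: enter (9,6), '.' pass, move left to (9,5)
Step 5: enter (9,5), '.' pass, move left to (9,4)
Step 6: enter (9,4), '.' pass, move left to (9,3)
Step 7: enter (9,3), '@' teleport (9,3)->(2,1), also enter (2,1), move left to (2,0)
Step 8: enter (2,0), '.' pass, move left to (2,-1)
Step 9: at (2,-1) — EXIT via left edge, pos 2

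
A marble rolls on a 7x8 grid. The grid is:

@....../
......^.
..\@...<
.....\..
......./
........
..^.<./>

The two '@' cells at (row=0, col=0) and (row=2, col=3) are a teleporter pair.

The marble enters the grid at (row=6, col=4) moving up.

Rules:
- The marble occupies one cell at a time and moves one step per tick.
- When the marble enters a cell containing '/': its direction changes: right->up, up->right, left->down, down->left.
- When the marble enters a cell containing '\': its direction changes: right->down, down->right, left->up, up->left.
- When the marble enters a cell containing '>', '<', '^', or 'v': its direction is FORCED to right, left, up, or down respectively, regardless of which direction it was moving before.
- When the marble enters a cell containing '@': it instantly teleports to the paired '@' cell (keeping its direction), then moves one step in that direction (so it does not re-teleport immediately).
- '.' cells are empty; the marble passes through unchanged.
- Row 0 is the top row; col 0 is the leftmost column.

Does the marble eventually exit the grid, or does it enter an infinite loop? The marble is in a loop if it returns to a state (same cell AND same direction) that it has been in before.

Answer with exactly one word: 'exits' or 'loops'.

Step 1: enter (6,4), '<' forces up->left, move left to (6,3)
Step 2: enter (6,3), '.' pass, move left to (6,2)
Step 3: enter (6,2), '^' forces left->up, move up to (5,2)
Step 4: enter (5,2), '.' pass, move up to (4,2)
Step 5: enter (4,2), '.' pass, move up to (3,2)
Step 6: enter (3,2), '.' pass, move up to (2,2)
Step 7: enter (2,2), '\' deflects up->left, move left to (2,1)
Step 8: enter (2,1), '.' pass, move left to (2,0)
Step 9: enter (2,0), '.' pass, move left to (2,-1)
Step 10: at (2,-1) — EXIT via left edge, pos 2

Answer: exits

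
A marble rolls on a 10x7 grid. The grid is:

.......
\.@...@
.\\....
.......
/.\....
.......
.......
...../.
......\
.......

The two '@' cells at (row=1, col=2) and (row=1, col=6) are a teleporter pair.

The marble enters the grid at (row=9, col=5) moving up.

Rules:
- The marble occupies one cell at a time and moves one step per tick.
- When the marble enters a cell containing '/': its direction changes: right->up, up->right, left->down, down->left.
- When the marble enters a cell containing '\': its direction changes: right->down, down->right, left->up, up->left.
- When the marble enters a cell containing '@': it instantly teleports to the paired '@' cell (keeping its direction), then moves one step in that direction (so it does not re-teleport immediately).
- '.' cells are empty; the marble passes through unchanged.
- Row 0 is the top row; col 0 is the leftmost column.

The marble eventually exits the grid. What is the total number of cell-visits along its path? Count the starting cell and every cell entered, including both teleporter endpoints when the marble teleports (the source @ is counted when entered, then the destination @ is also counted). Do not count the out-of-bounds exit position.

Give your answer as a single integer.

Step 1: enter (9,5), '.' pass, move up to (8,5)
Step 2: enter (8,5), '.' pass, move up to (7,5)
Step 3: enter (7,5), '/' deflects up->right, move right to (7,6)
Step 4: enter (7,6), '.' pass, move right to (7,7)
Step 5: at (7,7) — EXIT via right edge, pos 7
Path length (cell visits): 4

Answer: 4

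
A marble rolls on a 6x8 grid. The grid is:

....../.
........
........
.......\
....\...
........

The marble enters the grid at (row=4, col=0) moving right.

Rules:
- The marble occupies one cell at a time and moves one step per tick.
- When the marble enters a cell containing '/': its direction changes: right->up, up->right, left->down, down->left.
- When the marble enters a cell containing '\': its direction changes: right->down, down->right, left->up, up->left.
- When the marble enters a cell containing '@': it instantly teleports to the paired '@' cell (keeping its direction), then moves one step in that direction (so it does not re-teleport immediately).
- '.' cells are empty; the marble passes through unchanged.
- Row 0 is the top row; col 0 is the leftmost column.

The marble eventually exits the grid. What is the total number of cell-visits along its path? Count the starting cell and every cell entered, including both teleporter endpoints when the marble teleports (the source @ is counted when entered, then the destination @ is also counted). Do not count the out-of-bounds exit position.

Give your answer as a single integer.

Step 1: enter (4,0), '.' pass, move right to (4,1)
Step 2: enter (4,1), '.' pass, move right to (4,2)
Step 3: enter (4,2), '.' pass, move right to (4,3)
Step 4: enter (4,3), '.' pass, move right to (4,4)
Step 5: enter (4,4), '\' deflects right->down, move down to (5,4)
Step 6: enter (5,4), '.' pass, move down to (6,4)
Step 7: at (6,4) — EXIT via bottom edge, pos 4
Path length (cell visits): 6

Answer: 6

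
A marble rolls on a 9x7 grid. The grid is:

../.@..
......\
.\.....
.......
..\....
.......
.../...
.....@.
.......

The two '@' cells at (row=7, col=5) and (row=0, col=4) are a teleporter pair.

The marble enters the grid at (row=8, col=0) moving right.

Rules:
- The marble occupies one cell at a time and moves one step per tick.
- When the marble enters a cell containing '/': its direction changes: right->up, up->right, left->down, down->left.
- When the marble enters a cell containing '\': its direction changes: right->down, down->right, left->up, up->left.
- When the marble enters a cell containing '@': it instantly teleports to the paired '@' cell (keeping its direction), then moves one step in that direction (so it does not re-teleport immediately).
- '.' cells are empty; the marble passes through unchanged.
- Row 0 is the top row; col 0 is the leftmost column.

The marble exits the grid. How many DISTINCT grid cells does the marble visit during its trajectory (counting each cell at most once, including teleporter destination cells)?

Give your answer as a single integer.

Answer: 7

Derivation:
Step 1: enter (8,0), '.' pass, move right to (8,1)
Step 2: enter (8,1), '.' pass, move right to (8,2)
Step 3: enter (8,2), '.' pass, move right to (8,3)
Step 4: enter (8,3), '.' pass, move right to (8,4)
Step 5: enter (8,4), '.' pass, move right to (8,5)
Step 6: enter (8,5), '.' pass, move right to (8,6)
Step 7: enter (8,6), '.' pass, move right to (8,7)
Step 8: at (8,7) — EXIT via right edge, pos 8
Distinct cells visited: 7 (path length 7)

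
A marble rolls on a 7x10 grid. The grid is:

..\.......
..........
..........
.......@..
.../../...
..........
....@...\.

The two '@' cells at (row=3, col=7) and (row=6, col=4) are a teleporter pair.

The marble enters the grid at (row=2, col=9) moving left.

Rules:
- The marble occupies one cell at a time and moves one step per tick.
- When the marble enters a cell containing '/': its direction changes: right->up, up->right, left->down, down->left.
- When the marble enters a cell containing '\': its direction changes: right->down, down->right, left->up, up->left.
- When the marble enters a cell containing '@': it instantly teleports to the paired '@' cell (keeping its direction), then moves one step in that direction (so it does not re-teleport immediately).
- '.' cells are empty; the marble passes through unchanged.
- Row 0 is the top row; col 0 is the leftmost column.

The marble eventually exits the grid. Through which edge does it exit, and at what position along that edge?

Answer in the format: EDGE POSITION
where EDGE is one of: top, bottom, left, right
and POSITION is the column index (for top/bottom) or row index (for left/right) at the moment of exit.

Answer: left 2

Derivation:
Step 1: enter (2,9), '.' pass, move left to (2,8)
Step 2: enter (2,8), '.' pass, move left to (2,7)
Step 3: enter (2,7), '.' pass, move left to (2,6)
Step 4: enter (2,6), '.' pass, move left to (2,5)
Step 5: enter (2,5), '.' pass, move left to (2,4)
Step 6: enter (2,4), '.' pass, move left to (2,3)
Step 7: enter (2,3), '.' pass, move left to (2,2)
Step 8: enter (2,2), '.' pass, move left to (2,1)
Step 9: enter (2,1), '.' pass, move left to (2,0)
Step 10: enter (2,0), '.' pass, move left to (2,-1)
Step 11: at (2,-1) — EXIT via left edge, pos 2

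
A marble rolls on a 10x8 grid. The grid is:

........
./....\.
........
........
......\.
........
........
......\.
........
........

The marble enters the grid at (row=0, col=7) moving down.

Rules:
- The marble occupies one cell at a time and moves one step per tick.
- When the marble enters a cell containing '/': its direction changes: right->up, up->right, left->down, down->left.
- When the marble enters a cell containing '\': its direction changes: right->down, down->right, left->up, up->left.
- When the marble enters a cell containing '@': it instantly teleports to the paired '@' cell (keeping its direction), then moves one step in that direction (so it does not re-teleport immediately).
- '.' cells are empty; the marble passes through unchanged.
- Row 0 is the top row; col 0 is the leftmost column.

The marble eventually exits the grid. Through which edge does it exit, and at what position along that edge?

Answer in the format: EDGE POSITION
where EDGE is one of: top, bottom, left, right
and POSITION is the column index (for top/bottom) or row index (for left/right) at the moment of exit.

Step 1: enter (0,7), '.' pass, move down to (1,7)
Step 2: enter (1,7), '.' pass, move down to (2,7)
Step 3: enter (2,7), '.' pass, move down to (3,7)
Step 4: enter (3,7), '.' pass, move down to (4,7)
Step 5: enter (4,7), '.' pass, move down to (5,7)
Step 6: enter (5,7), '.' pass, move down to (6,7)
Step 7: enter (6,7), '.' pass, move down to (7,7)
Step 8: enter (7,7), '.' pass, move down to (8,7)
Step 9: enter (8,7), '.' pass, move down to (9,7)
Step 10: enter (9,7), '.' pass, move down to (10,7)
Step 11: at (10,7) — EXIT via bottom edge, pos 7

Answer: bottom 7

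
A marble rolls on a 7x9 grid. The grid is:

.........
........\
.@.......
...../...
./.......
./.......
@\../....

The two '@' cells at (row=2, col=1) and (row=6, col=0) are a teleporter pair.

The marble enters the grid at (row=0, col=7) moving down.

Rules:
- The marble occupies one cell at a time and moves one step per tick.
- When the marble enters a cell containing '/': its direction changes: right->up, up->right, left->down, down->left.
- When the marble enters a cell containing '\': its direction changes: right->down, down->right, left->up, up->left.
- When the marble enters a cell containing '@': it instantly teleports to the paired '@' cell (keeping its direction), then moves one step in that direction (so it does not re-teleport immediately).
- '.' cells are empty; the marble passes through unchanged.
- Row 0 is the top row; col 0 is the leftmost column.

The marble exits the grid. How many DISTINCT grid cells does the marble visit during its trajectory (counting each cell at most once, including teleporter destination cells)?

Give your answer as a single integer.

Step 1: enter (0,7), '.' pass, move down to (1,7)
Step 2: enter (1,7), '.' pass, move down to (2,7)
Step 3: enter (2,7), '.' pass, move down to (3,7)
Step 4: enter (3,7), '.' pass, move down to (4,7)
Step 5: enter (4,7), '.' pass, move down to (5,7)
Step 6: enter (5,7), '.' pass, move down to (6,7)
Step 7: enter (6,7), '.' pass, move down to (7,7)
Step 8: at (7,7) — EXIT via bottom edge, pos 7
Distinct cells visited: 7 (path length 7)

Answer: 7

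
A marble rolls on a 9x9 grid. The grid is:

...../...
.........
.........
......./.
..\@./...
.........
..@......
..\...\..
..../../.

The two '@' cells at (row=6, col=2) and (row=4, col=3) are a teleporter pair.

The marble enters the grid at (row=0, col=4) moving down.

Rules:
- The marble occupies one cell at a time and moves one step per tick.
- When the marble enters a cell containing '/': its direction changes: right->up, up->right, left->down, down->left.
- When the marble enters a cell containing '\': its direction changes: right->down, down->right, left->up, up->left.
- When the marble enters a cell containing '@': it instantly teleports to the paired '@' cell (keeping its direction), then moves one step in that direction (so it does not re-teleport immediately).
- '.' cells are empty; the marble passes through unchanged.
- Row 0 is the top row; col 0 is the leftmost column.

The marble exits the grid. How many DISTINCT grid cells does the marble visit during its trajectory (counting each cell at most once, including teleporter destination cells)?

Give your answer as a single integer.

Step 1: enter (0,4), '.' pass, move down to (1,4)
Step 2: enter (1,4), '.' pass, move down to (2,4)
Step 3: enter (2,4), '.' pass, move down to (3,4)
Step 4: enter (3,4), '.' pass, move down to (4,4)
Step 5: enter (4,4), '.' pass, move down to (5,4)
Step 6: enter (5,4), '.' pass, move down to (6,4)
Step 7: enter (6,4), '.' pass, move down to (7,4)
Step 8: enter (7,4), '.' pass, move down to (8,4)
Step 9: enter (8,4), '/' deflects down->left, move left to (8,3)
Step 10: enter (8,3), '.' pass, move left to (8,2)
Step 11: enter (8,2), '.' pass, move left to (8,1)
Step 12: enter (8,1), '.' pass, move left to (8,0)
Step 13: enter (8,0), '.' pass, move left to (8,-1)
Step 14: at (8,-1) — EXIT via left edge, pos 8
Distinct cells visited: 13 (path length 13)

Answer: 13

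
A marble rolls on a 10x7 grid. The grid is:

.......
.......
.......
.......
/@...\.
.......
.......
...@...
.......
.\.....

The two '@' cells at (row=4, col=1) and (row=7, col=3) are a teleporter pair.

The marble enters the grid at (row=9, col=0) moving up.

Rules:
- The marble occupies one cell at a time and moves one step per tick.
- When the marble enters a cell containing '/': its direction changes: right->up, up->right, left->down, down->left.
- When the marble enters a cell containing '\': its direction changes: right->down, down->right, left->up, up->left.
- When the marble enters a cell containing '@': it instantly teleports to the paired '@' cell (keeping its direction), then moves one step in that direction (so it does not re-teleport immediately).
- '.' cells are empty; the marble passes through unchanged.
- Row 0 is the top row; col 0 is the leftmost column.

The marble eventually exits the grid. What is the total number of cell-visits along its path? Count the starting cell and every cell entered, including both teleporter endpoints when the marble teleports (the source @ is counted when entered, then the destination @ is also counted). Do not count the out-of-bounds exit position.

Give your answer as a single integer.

Step 1: enter (9,0), '.' pass, move up to (8,0)
Step 2: enter (8,0), '.' pass, move up to (7,0)
Step 3: enter (7,0), '.' pass, move up to (6,0)
Step 4: enter (6,0), '.' pass, move up to (5,0)
Step 5: enter (5,0), '.' pass, move up to (4,0)
Step 6: enter (4,0), '/' deflects up->right, move right to (4,1)
Step 7: enter (4,1), '@' teleport (4,1)->(7,3), also enter (7,3), move right to (7,4)
Step 8: enter (7,4), '.' pass, move right to (7,5)
Step 9: enter (7,5), '.' pass, move right to (7,6)
Step 10: enter (7,6), '.' pass, move right to (7,7)
Step 11: at (7,7) — EXIT via right edge, pos 7
Path length (cell visits): 11

Answer: 11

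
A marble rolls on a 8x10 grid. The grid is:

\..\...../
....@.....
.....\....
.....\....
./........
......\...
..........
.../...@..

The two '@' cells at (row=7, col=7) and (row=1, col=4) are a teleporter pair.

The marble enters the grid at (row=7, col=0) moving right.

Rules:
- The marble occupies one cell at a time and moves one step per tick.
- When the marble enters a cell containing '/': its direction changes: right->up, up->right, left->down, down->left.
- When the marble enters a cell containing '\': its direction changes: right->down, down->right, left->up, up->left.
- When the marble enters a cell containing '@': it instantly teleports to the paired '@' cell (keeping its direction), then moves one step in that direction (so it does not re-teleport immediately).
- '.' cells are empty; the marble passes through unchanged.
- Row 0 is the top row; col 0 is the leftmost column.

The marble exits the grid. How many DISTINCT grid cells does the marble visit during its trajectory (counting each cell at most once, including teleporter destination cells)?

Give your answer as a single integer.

Answer: 14

Derivation:
Step 1: enter (7,0), '.' pass, move right to (7,1)
Step 2: enter (7,1), '.' pass, move right to (7,2)
Step 3: enter (7,2), '.' pass, move right to (7,3)
Step 4: enter (7,3), '/' deflects right->up, move up to (6,3)
Step 5: enter (6,3), '.' pass, move up to (5,3)
Step 6: enter (5,3), '.' pass, move up to (4,3)
Step 7: enter (4,3), '.' pass, move up to (3,3)
Step 8: enter (3,3), '.' pass, move up to (2,3)
Step 9: enter (2,3), '.' pass, move up to (1,3)
Step 10: enter (1,3), '.' pass, move up to (0,3)
Step 11: enter (0,3), '\' deflects up->left, move left to (0,2)
Step 12: enter (0,2), '.' pass, move left to (0,1)
Step 13: enter (0,1), '.' pass, move left to (0,0)
Step 14: enter (0,0), '\' deflects left->up, move up to (-1,0)
Step 15: at (-1,0) — EXIT via top edge, pos 0
Distinct cells visited: 14 (path length 14)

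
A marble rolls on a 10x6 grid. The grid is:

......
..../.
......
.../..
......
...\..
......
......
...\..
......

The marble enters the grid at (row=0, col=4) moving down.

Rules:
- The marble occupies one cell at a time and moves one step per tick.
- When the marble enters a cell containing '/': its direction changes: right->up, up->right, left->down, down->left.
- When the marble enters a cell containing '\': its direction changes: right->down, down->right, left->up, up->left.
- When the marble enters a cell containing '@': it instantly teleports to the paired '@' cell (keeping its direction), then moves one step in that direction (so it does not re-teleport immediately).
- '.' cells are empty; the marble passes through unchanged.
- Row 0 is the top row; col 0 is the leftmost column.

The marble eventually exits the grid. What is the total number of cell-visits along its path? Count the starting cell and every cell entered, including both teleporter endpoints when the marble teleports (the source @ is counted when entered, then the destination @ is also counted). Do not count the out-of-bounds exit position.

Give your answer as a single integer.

Step 1: enter (0,4), '.' pass, move down to (1,4)
Step 2: enter (1,4), '/' deflects down->left, move left to (1,3)
Step 3: enter (1,3), '.' pass, move left to (1,2)
Step 4: enter (1,2), '.' pass, move left to (1,1)
Step 5: enter (1,1), '.' pass, move left to (1,0)
Step 6: enter (1,0), '.' pass, move left to (1,-1)
Step 7: at (1,-1) — EXIT via left edge, pos 1
Path length (cell visits): 6

Answer: 6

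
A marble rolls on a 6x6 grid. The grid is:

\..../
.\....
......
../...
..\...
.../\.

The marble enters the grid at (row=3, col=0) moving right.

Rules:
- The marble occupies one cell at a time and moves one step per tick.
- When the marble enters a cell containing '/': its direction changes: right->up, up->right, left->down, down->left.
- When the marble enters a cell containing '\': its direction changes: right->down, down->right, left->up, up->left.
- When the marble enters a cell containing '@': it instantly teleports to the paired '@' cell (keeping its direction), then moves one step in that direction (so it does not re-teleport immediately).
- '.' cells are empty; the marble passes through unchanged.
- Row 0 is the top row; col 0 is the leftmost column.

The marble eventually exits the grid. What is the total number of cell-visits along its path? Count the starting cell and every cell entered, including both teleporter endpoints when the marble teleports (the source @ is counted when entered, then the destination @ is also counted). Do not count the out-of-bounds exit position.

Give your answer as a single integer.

Answer: 6

Derivation:
Step 1: enter (3,0), '.' pass, move right to (3,1)
Step 2: enter (3,1), '.' pass, move right to (3,2)
Step 3: enter (3,2), '/' deflects right->up, move up to (2,2)
Step 4: enter (2,2), '.' pass, move up to (1,2)
Step 5: enter (1,2), '.' pass, move up to (0,2)
Step 6: enter (0,2), '.' pass, move up to (-1,2)
Step 7: at (-1,2) — EXIT via top edge, pos 2
Path length (cell visits): 6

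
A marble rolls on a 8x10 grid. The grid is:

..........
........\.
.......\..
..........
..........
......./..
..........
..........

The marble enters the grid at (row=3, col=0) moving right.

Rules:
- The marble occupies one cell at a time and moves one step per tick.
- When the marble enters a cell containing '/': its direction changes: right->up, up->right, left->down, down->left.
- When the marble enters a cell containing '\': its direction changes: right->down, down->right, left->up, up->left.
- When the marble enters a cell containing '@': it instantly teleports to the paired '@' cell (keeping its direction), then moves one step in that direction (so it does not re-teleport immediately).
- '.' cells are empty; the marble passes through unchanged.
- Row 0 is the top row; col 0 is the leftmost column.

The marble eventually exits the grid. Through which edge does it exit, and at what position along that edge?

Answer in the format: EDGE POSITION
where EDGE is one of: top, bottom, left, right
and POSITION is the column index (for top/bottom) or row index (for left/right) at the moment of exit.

Answer: right 3

Derivation:
Step 1: enter (3,0), '.' pass, move right to (3,1)
Step 2: enter (3,1), '.' pass, move right to (3,2)
Step 3: enter (3,2), '.' pass, move right to (3,3)
Step 4: enter (3,3), '.' pass, move right to (3,4)
Step 5: enter (3,4), '.' pass, move right to (3,5)
Step 6: enter (3,5), '.' pass, move right to (3,6)
Step 7: enter (3,6), '.' pass, move right to (3,7)
Step 8: enter (3,7), '.' pass, move right to (3,8)
Step 9: enter (3,8), '.' pass, move right to (3,9)
Step 10: enter (3,9), '.' pass, move right to (3,10)
Step 11: at (3,10) — EXIT via right edge, pos 3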